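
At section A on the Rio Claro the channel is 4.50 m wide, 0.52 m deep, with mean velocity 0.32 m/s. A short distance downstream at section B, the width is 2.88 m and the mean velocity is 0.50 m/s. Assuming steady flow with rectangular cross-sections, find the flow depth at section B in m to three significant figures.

Q = A₁V₁ = (4.50×0.52) × 0.32 = 0.7488 m³/s
d₂ = Q/(b₂ V₂) = 0.7488/(2.88×0.50) = 0.5200 m

0.520 m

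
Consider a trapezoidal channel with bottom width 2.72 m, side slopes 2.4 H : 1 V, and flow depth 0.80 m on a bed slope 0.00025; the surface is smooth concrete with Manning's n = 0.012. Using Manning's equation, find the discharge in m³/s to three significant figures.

3.24 m³/s

A = (b + z·y)·y = (2.72 + 2.4×0.80)×0.80 = 3.712 m²
P = b + 2y√(1+z²) = 2.72 + 2×0.80×√(1+2.4²) = 6.880 m
R = A/P = 3.712/6.880 = 0.5395 m
Q = (1/n)·A·R^(2/3)·S^(1/2) = (1/0.012) × 3.712 × 0.5395^(2/3) × 0.00025^(1/2) = 3.241 m³/s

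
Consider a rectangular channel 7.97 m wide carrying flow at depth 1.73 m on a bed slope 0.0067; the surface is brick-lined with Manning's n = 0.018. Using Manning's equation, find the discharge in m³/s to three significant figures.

71.1 m³/s

A = b·y = 7.97 × 1.73 = 13.79 m²
P = b + 2y = 7.97 + 2×1.73 = 11.43 m
R = A/P = 13.79/11.43 = 1.206 m
Q = (1/n)·A·R^(2/3)·S^(1/2) = (1/0.018) × 13.79 × 1.206^(2/3) × 0.0067^(1/2) = 71.05 m³/s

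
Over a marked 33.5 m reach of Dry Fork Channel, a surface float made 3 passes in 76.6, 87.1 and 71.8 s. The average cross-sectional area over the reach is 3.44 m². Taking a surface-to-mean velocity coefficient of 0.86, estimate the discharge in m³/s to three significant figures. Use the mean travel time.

t̄ = (76.6 + 87.1 + 71.8) / 3 = 78.5 s
v_surface = L / t̄ = 33.5 / 78.5 = 0.4268 m/s
v_mean = 0.86 × 0.4268 = 0.3670 m/s
Q = A × v_mean = 3.44 × 0.3670 = 1.263 m³/s

1.26 m³/s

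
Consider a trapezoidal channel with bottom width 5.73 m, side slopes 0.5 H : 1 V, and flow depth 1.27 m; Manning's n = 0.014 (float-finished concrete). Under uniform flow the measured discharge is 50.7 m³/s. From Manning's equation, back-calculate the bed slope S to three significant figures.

0.00833

A = (b + z·y)·y = (5.73 + 0.5×1.27)×1.27 = 8.084 m²
P = b + 2y√(1+z²) = 5.73 + 2×1.27×√(1+0.5²) = 8.570 m
R = A/P = 8.084/8.570 = 0.9433 m
S = (Q·n / (1·A·R^(2/3)))² = (50.7×0.014 / (1×8.084×0.9618))² = 0.008335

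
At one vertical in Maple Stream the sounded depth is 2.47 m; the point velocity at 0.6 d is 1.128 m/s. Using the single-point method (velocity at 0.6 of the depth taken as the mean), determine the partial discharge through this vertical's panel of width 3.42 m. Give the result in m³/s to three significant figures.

v̄ = v₀.₆ = 1.128 m/s
q = v̄ × d × w = 1.128 × 2.47 × 3.42 = 9.529 m³/s

9.53 m³/s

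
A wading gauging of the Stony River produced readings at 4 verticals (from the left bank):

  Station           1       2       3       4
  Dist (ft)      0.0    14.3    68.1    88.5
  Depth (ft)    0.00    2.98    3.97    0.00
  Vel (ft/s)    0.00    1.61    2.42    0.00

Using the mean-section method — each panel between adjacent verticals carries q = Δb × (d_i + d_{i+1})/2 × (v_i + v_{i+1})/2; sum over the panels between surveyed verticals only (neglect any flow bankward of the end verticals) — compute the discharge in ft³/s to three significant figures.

443 ft³/s

Panel 1-2: Δb = 14.3 ft, d̄ = (0.00+2.98)/2 = 1.49, v̄ = (0.00+1.61)/2 = 0.805 → q = 14.3×1.49×0.805 = 17.15 ft³/s
Panel 2-3: Δb = 53.8 ft, d̄ = (2.98+3.97)/2 = 3.475, v̄ = (1.61+2.42)/2 = 2.015 → q = 53.8×3.475×2.015 = 376.7 ft³/s
Panel 3-4: Δb = 20.4 ft, d̄ = (3.97+0.00)/2 = 1.985, v̄ = (2.42+0.00)/2 = 1.21 → q = 20.4×1.985×1.21 = 49.00 ft³/s
Q = Σ q = 442.9 ft³/s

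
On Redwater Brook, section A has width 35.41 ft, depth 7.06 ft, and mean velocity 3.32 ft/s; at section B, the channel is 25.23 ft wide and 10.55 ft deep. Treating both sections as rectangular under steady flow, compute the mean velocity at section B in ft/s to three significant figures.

3.12 ft/s

Q = A₁V₁ = (35.41×7.06) × 3.32 = 830.0 ft³/s
A₂ = 25.23 × 10.55 = 266.2 ft²
V₂ = Q/A₂ = 830.0/266.2 = 3.118 ft/s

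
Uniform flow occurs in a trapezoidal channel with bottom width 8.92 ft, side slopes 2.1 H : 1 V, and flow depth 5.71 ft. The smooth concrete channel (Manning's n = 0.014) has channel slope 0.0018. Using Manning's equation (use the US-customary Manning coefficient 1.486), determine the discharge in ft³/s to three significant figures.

A = (b + z·y)·y = (8.92 + 2.1×5.71)×5.71 = 119.4 ft²
P = b + 2y√(1+z²) = 8.92 + 2×5.71×√(1+2.1²) = 35.48 ft
R = A/P = 119.4/35.48 = 3.365 ft
Q = (1.486/n)·A·R^(2/3)·S^(1/2) = (1.486/0.014) × 119.4 × 3.365^(2/3) × 0.0018^(1/2) = 1207 ft³/s

1210 ft³/s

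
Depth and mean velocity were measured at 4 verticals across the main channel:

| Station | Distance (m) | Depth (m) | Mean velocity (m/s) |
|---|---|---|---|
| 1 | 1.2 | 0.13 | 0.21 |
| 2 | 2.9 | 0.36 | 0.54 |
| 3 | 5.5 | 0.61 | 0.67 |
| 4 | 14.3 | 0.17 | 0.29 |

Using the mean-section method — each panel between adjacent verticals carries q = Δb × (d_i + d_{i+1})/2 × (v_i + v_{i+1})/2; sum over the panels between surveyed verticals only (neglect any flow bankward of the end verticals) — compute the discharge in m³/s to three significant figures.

Panel 1-2: Δb = 1.7 m, d̄ = (0.13+0.36)/2 = 0.245, v̄ = (0.21+0.54)/2 = 0.375 → q = 1.7×0.245×0.375 = 0.1562 m³/s
Panel 2-3: Δb = 2.6 m, d̄ = (0.36+0.61)/2 = 0.485, v̄ = (0.54+0.67)/2 = 0.605 → q = 2.6×0.485×0.605 = 0.7629 m³/s
Panel 3-4: Δb = 8.8 m, d̄ = (0.61+0.17)/2 = 0.39, v̄ = (0.67+0.29)/2 = 0.48 → q = 8.8×0.39×0.48 = 1.647 m³/s
Q = Σ q = 2.566 m³/s

2.57 m³/s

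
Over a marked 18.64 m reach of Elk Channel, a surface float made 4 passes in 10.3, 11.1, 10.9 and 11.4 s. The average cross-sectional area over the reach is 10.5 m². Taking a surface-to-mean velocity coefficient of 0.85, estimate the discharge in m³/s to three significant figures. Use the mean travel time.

t̄ = (10.3 + 11.1 + 10.9 + 11.4) / 4 = 10.925 s
v_surface = L / t̄ = 18.64 / 10.925 = 1.706 m/s
v_mean = 0.85 × 1.706 = 1.450 m/s
Q = A × v_mean = 10.5 × 1.450 = 15.23 m³/s

15.2 m³/s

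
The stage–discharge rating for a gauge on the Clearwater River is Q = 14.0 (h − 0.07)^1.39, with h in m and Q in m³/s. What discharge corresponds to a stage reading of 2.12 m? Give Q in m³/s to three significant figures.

38.0 m³/s

Q = 14.0 × (2.12 − 0.07)^1.39 = 14.0 × 2.05^1.39 = 37.97 m³/s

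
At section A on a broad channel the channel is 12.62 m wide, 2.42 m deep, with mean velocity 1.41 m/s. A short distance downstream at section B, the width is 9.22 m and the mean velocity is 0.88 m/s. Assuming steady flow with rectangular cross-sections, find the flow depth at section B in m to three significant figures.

5.31 m

Q = A₁V₁ = (12.62×2.42) × 1.41 = 43.06 m³/s
d₂ = Q/(b₂ V₂) = 43.06/(9.22×0.88) = 5.307 m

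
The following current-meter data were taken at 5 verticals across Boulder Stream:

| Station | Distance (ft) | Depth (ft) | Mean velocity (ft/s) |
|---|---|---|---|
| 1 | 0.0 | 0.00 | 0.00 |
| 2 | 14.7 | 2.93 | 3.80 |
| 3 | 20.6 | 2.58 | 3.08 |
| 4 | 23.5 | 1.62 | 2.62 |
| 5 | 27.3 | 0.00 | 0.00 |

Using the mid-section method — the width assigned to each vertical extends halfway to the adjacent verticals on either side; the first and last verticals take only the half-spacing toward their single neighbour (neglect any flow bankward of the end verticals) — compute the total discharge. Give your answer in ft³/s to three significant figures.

w_2 = (20.6 − 0.0)/2 = 10.3 ft; q_2 = 3.80 × 2.93 × 10.3 = 114.7 ft³/s
w_3 = (23.5 − 14.7)/2 = 4.4 ft; q_3 = 3.08 × 2.58 × 4.4 = 34.96 ft³/s
w_4 = (27.3 − 20.6)/2 = 3.35 ft; q_4 = 2.62 × 1.62 × 3.35 = 14.22 ft³/s
Stations 1, 5 contribute zero (depth or velocity is 0).
Q = Σ qᵢ = 163.9 ft³/s

164 ft³/s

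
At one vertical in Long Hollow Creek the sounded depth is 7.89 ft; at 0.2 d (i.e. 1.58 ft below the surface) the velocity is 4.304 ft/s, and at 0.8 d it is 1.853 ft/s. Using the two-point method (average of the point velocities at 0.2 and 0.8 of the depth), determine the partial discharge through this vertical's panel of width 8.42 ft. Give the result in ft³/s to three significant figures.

v̄ = (4.304 + 1.853) / 2 = 3.079 ft/s
q = v̄ × d × w = 3.079 × 7.89 × 8.42 = 204.5 ft³/s

205 ft³/s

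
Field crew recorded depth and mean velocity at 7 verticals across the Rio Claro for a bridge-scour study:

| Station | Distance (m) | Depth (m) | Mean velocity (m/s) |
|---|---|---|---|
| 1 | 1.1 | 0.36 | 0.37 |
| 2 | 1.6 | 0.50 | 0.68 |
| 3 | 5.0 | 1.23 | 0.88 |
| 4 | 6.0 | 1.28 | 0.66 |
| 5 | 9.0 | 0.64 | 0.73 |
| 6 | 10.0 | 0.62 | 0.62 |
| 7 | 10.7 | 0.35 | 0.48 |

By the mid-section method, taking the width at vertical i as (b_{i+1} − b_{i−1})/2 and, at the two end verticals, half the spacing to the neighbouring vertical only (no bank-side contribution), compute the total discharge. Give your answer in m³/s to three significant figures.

6.09 m³/s

w_1 = (1.6 − 1.1)/2 = 0.25 m; q_1 = 0.37 × 0.36 × 0.25 = 0.03330 m³/s
w_2 = (5.0 − 1.1)/2 = 1.95 m; q_2 = 0.68 × 0.50 × 1.95 = 0.6630 m³/s
w_3 = (6.0 − 1.6)/2 = 2.2 m; q_3 = 0.88 × 1.23 × 2.2 = 2.381 m³/s
w_4 = (9.0 − 5.0)/2 = 2 m; q_4 = 0.66 × 1.28 × 2 = 1.690 m³/s
w_5 = (10.0 − 6.0)/2 = 2 m; q_5 = 0.73 × 0.64 × 2 = 0.9344 m³/s
w_6 = (10.7 − 9.0)/2 = 0.85 m; q_6 = 0.62 × 0.62 × 0.85 = 0.3267 m³/s
w_7 = (10.7 − 10.0)/2 = 0.35 m; q_7 = 0.48 × 0.35 × 0.35 = 0.05880 m³/s
Q = Σ qᵢ = 6.087 m³/s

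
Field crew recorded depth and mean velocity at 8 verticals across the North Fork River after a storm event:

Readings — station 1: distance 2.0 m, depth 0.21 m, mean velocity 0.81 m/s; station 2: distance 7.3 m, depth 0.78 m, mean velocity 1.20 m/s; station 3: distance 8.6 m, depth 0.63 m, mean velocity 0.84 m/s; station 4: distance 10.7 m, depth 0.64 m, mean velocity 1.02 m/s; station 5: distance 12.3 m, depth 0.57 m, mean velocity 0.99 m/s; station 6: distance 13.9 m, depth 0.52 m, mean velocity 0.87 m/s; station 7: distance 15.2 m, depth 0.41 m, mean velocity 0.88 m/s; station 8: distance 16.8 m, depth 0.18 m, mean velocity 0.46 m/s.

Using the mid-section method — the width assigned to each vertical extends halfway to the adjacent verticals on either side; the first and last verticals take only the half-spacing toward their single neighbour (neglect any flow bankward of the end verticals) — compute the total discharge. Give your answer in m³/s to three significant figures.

7.80 m³/s

w_1 = (7.3 − 2.0)/2 = 2.65 m; q_1 = 0.81 × 0.21 × 2.65 = 0.4508 m³/s
w_2 = (8.6 − 2.0)/2 = 3.3 m; q_2 = 1.20 × 0.78 × 3.3 = 3.089 m³/s
w_3 = (10.7 − 7.3)/2 = 1.7 m; q_3 = 0.84 × 0.63 × 1.7 = 0.8996 m³/s
w_4 = (12.3 − 8.6)/2 = 1.85 m; q_4 = 1.02 × 0.64 × 1.85 = 1.208 m³/s
w_5 = (13.9 − 10.7)/2 = 1.6 m; q_5 = 0.99 × 0.57 × 1.6 = 0.9029 m³/s
w_6 = (15.2 − 12.3)/2 = 1.45 m; q_6 = 0.87 × 0.52 × 1.45 = 0.6560 m³/s
w_7 = (16.8 − 13.9)/2 = 1.45 m; q_7 = 0.88 × 0.41 × 1.45 = 0.5232 m³/s
w_8 = (16.8 − 15.2)/2 = 0.8 m; q_8 = 0.46 × 0.18 × 0.8 = 0.06624 m³/s
Q = Σ qᵢ = 7.795 m³/s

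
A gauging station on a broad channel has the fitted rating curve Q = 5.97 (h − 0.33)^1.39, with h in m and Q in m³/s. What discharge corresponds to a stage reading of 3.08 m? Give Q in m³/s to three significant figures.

Q = 5.97 × (3.08 − 0.33)^1.39 = 5.97 × 2.75^1.39 = 24.36 m³/s

24.4 m³/s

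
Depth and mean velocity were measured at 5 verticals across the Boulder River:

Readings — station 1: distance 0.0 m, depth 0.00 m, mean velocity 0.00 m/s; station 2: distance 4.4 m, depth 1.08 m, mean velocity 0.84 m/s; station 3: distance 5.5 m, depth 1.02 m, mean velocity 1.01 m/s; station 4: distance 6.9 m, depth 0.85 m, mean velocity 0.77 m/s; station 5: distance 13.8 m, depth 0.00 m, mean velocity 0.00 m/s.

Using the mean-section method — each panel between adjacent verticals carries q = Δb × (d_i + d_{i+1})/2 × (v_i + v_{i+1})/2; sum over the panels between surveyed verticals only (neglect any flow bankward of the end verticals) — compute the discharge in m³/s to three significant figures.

4.36 m³/s

Panel 1-2: Δb = 4.4 m, d̄ = (0.00+1.08)/2 = 0.54, v̄ = (0.00+0.84)/2 = 0.42 → q = 4.4×0.54×0.42 = 0.9979 m³/s
Panel 2-3: Δb = 1.1 m, d̄ = (1.08+1.02)/2 = 1.05, v̄ = (0.84+1.01)/2 = 0.925 → q = 1.1×1.05×0.925 = 1.068 m³/s
Panel 3-4: Δb = 1.4 m, d̄ = (1.02+0.85)/2 = 0.935, v̄ = (1.01+0.77)/2 = 0.89 → q = 1.4×0.935×0.89 = 1.165 m³/s
Panel 4-5: Δb = 6.9 m, d̄ = (0.85+0.00)/2 = 0.425, v̄ = (0.77+0.00)/2 = 0.385 → q = 6.9×0.425×0.385 = 1.129 m³/s
Q = Σ q = 4.360 m³/s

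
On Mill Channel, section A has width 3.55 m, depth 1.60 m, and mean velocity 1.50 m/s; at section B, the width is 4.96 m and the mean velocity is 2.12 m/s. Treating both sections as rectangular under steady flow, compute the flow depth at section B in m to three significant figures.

Q = A₁V₁ = (3.55×1.60) × 1.50 = 8.520 m³/s
d₂ = Q/(b₂ V₂) = 8.520/(4.96×2.12) = 0.8103 m

0.810 m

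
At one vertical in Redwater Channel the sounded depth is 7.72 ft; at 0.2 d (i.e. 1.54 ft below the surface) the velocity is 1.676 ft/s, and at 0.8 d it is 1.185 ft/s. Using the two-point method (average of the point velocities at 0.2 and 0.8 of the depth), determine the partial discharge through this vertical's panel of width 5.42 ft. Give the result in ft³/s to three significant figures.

59.9 ft³/s

v̄ = (1.676 + 1.185) / 2 = 1.431 ft/s
q = v̄ × d × w = 1.431 × 7.72 × 5.42 = 59.86 ft³/s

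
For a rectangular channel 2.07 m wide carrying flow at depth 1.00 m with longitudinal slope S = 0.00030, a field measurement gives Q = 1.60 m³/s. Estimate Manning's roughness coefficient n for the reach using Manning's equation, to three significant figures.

A = b·y = 2.07 × 1.00 = 2.070 m²
P = b + 2y = 2.07 + 2×1.00 = 4.070 m
R = A/P = 2.070/4.070 = 0.5086 m
n = (1/Q)·A·R^(2/3)·S^(1/2) = (1/1.60) × 2.070 × 0.6372 × 0.01732 = 0.01428

0.0143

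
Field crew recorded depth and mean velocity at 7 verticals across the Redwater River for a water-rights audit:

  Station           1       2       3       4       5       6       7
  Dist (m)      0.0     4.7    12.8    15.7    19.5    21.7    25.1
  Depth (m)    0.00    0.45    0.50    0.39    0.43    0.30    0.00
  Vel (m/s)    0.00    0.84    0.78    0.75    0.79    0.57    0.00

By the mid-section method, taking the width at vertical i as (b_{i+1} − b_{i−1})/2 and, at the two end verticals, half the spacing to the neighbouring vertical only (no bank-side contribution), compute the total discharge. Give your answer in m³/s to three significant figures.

w_2 = (12.8 − 0.0)/2 = 6.4 m; q_2 = 0.84 × 0.45 × 6.4 = 2.419 m³/s
w_3 = (15.7 − 4.7)/2 = 5.5 m; q_3 = 0.78 × 0.50 × 5.5 = 2.145 m³/s
w_4 = (19.5 − 12.8)/2 = 3.35 m; q_4 = 0.75 × 0.39 × 3.35 = 0.9799 m³/s
w_5 = (21.7 − 15.7)/2 = 3 m; q_5 = 0.79 × 0.43 × 3 = 1.019 m³/s
w_6 = (25.1 − 19.5)/2 = 2.8 m; q_6 = 0.57 × 0.30 × 2.8 = 0.4788 m³/s
Stations 1, 7 contribute zero (depth or velocity is 0).
Q = Σ qᵢ = 7.042 m³/s

7.04 m³/s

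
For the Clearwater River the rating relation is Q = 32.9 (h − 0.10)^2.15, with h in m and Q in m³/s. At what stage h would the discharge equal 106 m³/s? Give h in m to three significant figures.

h − h₀ = (Q/C)^(1/b) = (106/32.9)^(1/2.15) = 1.723 m
h = 0.10 + 1.723 = 1.823 m

1.82 m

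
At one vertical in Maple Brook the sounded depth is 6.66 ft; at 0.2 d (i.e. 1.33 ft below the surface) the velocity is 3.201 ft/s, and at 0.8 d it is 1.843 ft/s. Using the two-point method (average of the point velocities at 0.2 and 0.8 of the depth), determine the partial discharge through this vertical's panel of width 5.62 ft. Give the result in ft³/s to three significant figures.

v̄ = (3.201 + 1.843) / 2 = 2.522 ft/s
q = v̄ × d × w = 2.522 × 6.66 × 5.62 = 94.40 ft³/s

94.4 ft³/s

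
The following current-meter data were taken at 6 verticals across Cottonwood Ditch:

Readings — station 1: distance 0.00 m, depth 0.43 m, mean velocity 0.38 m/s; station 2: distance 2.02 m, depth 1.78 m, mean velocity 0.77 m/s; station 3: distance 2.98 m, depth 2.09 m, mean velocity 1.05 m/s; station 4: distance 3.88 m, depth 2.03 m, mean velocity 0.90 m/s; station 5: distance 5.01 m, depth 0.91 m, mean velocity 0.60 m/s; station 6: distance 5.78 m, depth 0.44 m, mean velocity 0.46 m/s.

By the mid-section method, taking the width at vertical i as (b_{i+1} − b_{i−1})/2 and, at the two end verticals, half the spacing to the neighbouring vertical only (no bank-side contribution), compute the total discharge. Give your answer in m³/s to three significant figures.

w_1 = (2.02 − 0.00)/2 = 1.01 m; q_1 = 0.38 × 0.43 × 1.01 = 0.1650 m³/s
w_2 = (2.98 − 0.00)/2 = 1.49 m; q_2 = 0.77 × 1.78 × 1.49 = 2.042 m³/s
w_3 = (3.88 − 2.02)/2 = 0.93 m; q_3 = 1.05 × 2.09 × 0.93 = 2.041 m³/s
w_4 = (5.01 − 2.98)/2 = 1.015 m; q_4 = 0.90 × 2.03 × 1.015 = 1.854 m³/s
w_5 = (5.78 − 3.88)/2 = 0.95 m; q_5 = 0.60 × 0.91 × 0.95 = 0.5187 m³/s
w_6 = (5.78 − 5.01)/2 = 0.385 m; q_6 = 0.46 × 0.44 × 0.385 = 0.07792 m³/s
Q = Σ qᵢ = 6.699 m³/s

6.70 m³/s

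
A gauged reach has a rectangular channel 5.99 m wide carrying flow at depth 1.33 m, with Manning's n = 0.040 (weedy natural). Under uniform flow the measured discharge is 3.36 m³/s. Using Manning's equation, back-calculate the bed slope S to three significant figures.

0.000318

A = b·y = 5.99 × 1.33 = 7.967 m²
P = b + 2y = 5.99 + 2×1.33 = 8.650 m
R = A/P = 7.967/8.650 = 0.9210 m
S = (Q·n / (1·A·R^(2/3)))² = (3.36×0.040 / (1×7.967×0.9466))² = 0.0003176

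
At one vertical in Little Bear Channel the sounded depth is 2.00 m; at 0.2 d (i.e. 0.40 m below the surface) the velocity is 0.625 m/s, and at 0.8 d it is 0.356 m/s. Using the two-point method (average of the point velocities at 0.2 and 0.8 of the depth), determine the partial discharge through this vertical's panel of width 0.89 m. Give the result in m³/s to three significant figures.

0.873 m³/s

v̄ = (0.625 + 0.356) / 2 = 0.4905 m/s
q = v̄ × d × w = 0.4905 × 2.00 × 0.89 = 0.8731 m³/s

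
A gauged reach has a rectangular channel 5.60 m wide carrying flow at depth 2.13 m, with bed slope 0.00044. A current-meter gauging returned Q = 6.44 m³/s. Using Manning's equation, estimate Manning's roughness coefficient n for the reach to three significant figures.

0.0441

A = b·y = 5.60 × 2.13 = 11.93 m²
P = b + 2y = 5.60 + 2×2.13 = 9.860 m
R = A/P = 11.93/9.860 = 1.210 m
n = (1/Q)·A·R^(2/3)·S^(1/2) = (1/6.44) × 11.93 × 1.135 × 0.02098 = 0.04411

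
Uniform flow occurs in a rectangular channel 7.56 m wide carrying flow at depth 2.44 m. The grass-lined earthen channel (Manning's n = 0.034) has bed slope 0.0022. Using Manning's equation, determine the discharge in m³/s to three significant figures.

33.1 m³/s

A = b·y = 7.56 × 2.44 = 18.45 m²
P = b + 2y = 7.56 + 2×2.44 = 12.44 m
R = A/P = 18.45/12.44 = 1.483 m
Q = (1/n)·A·R^(2/3)·S^(1/2) = (1/0.034) × 18.45 × 1.483^(2/3) × 0.0022^(1/2) = 33.09 m³/s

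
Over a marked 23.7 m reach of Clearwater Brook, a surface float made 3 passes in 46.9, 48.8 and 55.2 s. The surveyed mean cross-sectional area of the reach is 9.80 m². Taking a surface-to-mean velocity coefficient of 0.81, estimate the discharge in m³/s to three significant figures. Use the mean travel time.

3.74 m³/s

t̄ = (46.9 + 48.8 + 55.2) / 3 = 50.3 s
v_surface = L / t̄ = 23.7 / 50.3 = 0.4712 m/s
v_mean = 0.81 × 0.4712 = 0.3817 m/s
Q = A × v_mean = 9.80 × 0.3817 = 3.740 m³/s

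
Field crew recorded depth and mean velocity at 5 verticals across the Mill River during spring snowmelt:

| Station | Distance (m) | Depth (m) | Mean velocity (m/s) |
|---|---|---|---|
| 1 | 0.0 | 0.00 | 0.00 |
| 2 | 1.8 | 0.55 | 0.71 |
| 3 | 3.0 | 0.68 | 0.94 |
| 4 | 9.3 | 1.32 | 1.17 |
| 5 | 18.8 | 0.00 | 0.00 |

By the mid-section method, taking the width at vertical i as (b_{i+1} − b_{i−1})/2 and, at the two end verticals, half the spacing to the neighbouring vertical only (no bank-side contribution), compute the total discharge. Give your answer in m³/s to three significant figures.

w_2 = (3.0 − 0.0)/2 = 1.5 m; q_2 = 0.71 × 0.55 × 1.5 = 0.5858 m³/s
w_3 = (9.3 − 1.8)/2 = 3.75 m; q_3 = 0.94 × 0.68 × 3.75 = 2.397 m³/s
w_4 = (18.8 − 3.0)/2 = 7.9 m; q_4 = 1.17 × 1.32 × 7.9 = 12.20 m³/s
Stations 1, 5 contribute zero (depth or velocity is 0).
Q = Σ qᵢ = 15.18 m³/s

15.2 m³/s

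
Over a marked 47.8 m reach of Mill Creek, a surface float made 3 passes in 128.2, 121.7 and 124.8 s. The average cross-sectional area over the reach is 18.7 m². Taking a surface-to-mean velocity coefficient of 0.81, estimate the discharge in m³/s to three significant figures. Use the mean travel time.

t̄ = (128.2 + 121.7 + 124.8) / 3 = 124.9 s
v_surface = L / t̄ = 47.8 / 124.9 = 0.3827 m/s
v_mean = 0.81 × 0.3827 = 0.3100 m/s
Q = A × v_mean = 18.7 × 0.3100 = 5.797 m³/s

5.80 m³/s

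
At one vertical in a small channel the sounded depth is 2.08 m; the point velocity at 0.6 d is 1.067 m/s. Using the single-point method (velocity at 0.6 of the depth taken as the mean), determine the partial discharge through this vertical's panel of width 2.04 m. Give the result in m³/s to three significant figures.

v̄ = v₀.₆ = 1.067 m/s
q = v̄ × d × w = 1.067 × 2.08 × 2.04 = 4.527 m³/s

4.53 m³/s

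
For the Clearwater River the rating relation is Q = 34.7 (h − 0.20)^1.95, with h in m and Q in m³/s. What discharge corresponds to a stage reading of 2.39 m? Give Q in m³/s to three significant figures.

160 m³/s

Q = 34.7 × (2.39 − 0.20)^1.95 = 34.7 × 2.19^1.95 = 160.0 m³/s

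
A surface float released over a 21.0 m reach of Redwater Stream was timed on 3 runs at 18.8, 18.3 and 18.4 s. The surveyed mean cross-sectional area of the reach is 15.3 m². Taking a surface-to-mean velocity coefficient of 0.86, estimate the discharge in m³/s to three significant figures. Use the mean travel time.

14.9 m³/s

t̄ = (18.8 + 18.3 + 18.4) / 3 = 18.5 s
v_surface = L / t̄ = 21.0 / 18.5 = 1.135 m/s
v_mean = 0.86 × 1.135 = 0.9762 m/s
Q = A × v_mean = 15.3 × 0.9762 = 14.94 m³/s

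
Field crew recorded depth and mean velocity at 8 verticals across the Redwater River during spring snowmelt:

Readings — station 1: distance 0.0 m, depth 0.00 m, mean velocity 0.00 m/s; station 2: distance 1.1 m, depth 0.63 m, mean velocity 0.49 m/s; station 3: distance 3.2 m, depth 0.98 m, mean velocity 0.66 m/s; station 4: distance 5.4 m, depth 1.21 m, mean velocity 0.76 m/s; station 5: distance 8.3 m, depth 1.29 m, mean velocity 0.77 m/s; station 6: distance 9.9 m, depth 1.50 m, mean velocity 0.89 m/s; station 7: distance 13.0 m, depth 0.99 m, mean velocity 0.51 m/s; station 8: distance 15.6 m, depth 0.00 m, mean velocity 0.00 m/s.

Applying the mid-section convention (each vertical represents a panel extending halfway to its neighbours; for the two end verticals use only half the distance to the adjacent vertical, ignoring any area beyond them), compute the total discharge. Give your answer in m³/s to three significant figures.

11.0 m³/s

w_2 = (3.2 − 0.0)/2 = 1.6 m; q_2 = 0.49 × 0.63 × 1.6 = 0.4939 m³/s
w_3 = (5.4 − 1.1)/2 = 2.15 m; q_3 = 0.66 × 0.98 × 2.15 = 1.391 m³/s
w_4 = (8.3 − 3.2)/2 = 2.55 m; q_4 = 0.76 × 1.21 × 2.55 = 2.345 m³/s
w_5 = (9.9 − 5.4)/2 = 2.25 m; q_5 = 0.77 × 1.29 × 2.25 = 2.235 m³/s
w_6 = (13.0 − 8.3)/2 = 2.35 m; q_6 = 0.89 × 1.50 × 2.35 = 3.137 m³/s
w_7 = (15.6 − 9.9)/2 = 2.85 m; q_7 = 0.51 × 0.99 × 2.85 = 1.439 m³/s
Stations 1, 8 contribute zero (depth or velocity is 0).
Q = Σ qᵢ = 11.04 m³/s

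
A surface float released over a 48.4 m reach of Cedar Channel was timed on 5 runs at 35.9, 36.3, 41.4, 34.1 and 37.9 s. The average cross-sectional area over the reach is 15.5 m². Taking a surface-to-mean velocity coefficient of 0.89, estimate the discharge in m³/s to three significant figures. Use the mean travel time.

18.0 m³/s

t̄ = (35.9 + 36.3 + 41.4 + 34.1 + 37.9) / 5 = 37.12 s
v_surface = L / t̄ = 48.4 / 37.12 = 1.304 m/s
v_mean = 0.89 × 1.304 = 1.160 m/s
Q = A × v_mean = 15.5 × 1.160 = 17.99 m³/s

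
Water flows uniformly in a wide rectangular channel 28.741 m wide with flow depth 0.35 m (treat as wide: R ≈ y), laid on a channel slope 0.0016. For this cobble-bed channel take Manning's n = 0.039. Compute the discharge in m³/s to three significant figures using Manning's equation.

A = b·y = 28.741 × 0.35 = 10.06 m²
Wide channel: R ≈ y = 0.35 m
Q = (1/n)·A·R^(2/3)·S^(1/2) = (1/0.039) × 10.06 × 0.3500^(2/3) × 0.0016^(1/2) = 5.124 m³/s

5.12 m³/s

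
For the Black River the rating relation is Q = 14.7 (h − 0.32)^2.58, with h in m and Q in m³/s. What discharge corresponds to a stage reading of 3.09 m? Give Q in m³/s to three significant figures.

204 m³/s

Q = 14.7 × (3.09 − 0.32)^2.58 = 14.7 × 2.77^2.58 = 203.7 m³/s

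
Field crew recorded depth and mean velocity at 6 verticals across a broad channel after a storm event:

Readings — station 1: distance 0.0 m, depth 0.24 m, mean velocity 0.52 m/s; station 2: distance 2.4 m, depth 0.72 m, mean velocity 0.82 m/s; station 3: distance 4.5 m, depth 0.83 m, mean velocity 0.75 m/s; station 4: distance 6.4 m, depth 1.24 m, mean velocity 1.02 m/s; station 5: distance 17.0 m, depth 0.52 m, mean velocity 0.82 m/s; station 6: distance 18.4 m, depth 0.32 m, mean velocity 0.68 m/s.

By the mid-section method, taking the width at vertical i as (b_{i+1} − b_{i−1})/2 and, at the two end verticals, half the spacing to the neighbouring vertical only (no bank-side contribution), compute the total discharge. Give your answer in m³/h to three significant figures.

48000 m³/h

w_1 = (2.4 − 0.0)/2 = 1.2 m; q_1 = 0.52 × 0.24 × 1.2 = 0.1498 m³/s
w_2 = (4.5 − 0.0)/2 = 2.25 m; q_2 = 0.82 × 0.72 × 2.25 = 1.328 m³/s
w_3 = (6.4 − 2.4)/2 = 2 m; q_3 = 0.75 × 0.83 × 2 = 1.245 m³/s
w_4 = (17.0 − 4.5)/2 = 6.25 m; q_4 = 1.02 × 1.24 × 6.25 = 7.905 m³/s
w_5 = (18.4 − 6.4)/2 = 6 m; q_5 = 0.82 × 0.52 × 6 = 2.558 m³/s
w_6 = (18.4 − 17.0)/2 = 0.7 m; q_6 = 0.68 × 0.32 × 0.7 = 0.1523 m³/s
Q = Σ qᵢ = 13.34 m³/s
= 13.34 × 3600 = 48020 m³/h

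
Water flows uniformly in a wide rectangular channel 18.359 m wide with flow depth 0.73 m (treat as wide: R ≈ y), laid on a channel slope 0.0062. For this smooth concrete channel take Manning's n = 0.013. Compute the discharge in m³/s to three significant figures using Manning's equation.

A = b·y = 18.359 × 0.73 = 13.40 m²
Wide channel: R ≈ y = 0.73 m
Q = (1/n)·A·R^(2/3)·S^(1/2) = (1/0.013) × 13.40 × 0.7300^(2/3) × 0.0062^(1/2) = 65.81 m³/s

65.8 m³/s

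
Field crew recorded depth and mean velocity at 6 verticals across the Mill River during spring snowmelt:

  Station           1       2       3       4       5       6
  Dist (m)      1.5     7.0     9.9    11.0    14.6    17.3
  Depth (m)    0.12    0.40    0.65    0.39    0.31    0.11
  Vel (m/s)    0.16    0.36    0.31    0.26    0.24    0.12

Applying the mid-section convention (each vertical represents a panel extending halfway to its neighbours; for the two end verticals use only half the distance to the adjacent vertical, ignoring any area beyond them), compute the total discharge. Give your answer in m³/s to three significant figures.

1.55 m³/s

w_1 = (7.0 − 1.5)/2 = 2.75 m; q_1 = 0.16 × 0.12 × 2.75 = 0.05280 m³/s
w_2 = (9.9 − 1.5)/2 = 4.2 m; q_2 = 0.36 × 0.40 × 4.2 = 0.6048 m³/s
w_3 = (11.0 − 7.0)/2 = 2 m; q_3 = 0.31 × 0.65 × 2 = 0.4030 m³/s
w_4 = (14.6 − 9.9)/2 = 2.35 m; q_4 = 0.26 × 0.39 × 2.35 = 0.2383 m³/s
w_5 = (17.3 − 11.0)/2 = 3.15 m; q_5 = 0.24 × 0.31 × 3.15 = 0.2344 m³/s
w_6 = (17.3 − 14.6)/2 = 1.35 m; q_6 = 0.12 × 0.11 × 1.35 = 0.01782 m³/s
Q = Σ qᵢ = 1.551 m³/s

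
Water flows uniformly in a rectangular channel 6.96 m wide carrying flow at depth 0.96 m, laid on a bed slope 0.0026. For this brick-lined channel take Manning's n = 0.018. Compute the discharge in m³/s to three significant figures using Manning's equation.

15.7 m³/s

A = b·y = 6.96 × 0.96 = 6.682 m²
P = b + 2y = 6.96 + 2×0.96 = 8.880 m
R = A/P = 6.682/8.880 = 0.7524 m
Q = (1/n)·A·R^(2/3)·S^(1/2) = (1/0.018) × 6.682 × 0.7524^(2/3) × 0.0026^(1/2) = 15.66 m³/s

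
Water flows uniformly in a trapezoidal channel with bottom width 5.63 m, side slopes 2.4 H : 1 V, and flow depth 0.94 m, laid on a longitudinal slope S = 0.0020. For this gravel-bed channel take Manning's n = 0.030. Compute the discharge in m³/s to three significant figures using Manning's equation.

A = (b + z·y)·y = (5.63 + 2.4×0.94)×0.94 = 7.413 m²
P = b + 2y√(1+z²) = 5.63 + 2×0.94×√(1+2.4²) = 10.52 m
R = A/P = 7.413/10.52 = 0.7048 m
Q = (1/n)·A·R^(2/3)·S^(1/2) = (1/0.030) × 7.413 × 0.7048^(2/3) × 0.0020^(1/2) = 8.751 m³/s

8.75 m³/s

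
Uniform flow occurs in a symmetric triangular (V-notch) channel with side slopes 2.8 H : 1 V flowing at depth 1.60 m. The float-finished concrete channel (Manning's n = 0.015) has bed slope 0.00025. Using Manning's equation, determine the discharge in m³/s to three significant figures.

A = z·y² = 2.8×1.60² = 7.168 m²
P = 2y√(1+z²) = 2×1.60×√(1+2.8²) = 9.514 m
R = A/P = 7.168/9.514 = 0.7534 m
Q = (1/n)·A·R^(2/3)·S^(1/2) = (1/0.015) × 7.168 × 0.7534^(2/3) × 0.00025^(1/2) = 6.256 m³/s

6.26 m³/s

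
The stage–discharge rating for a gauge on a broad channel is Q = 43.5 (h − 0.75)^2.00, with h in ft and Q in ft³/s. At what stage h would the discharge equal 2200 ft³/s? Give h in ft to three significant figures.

7.86 ft

h − h₀ = (Q/C)^(1/b) = (2200/43.5)^(1/2.00) = 7.112 ft
h = 0.75 + 7.112 = 7.862 ft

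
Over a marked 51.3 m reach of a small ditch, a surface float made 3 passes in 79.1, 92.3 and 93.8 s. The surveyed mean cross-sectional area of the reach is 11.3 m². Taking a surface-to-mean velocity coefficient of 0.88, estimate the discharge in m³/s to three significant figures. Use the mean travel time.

5.77 m³/s

t̄ = (79.1 + 92.3 + 93.8) / 3 = 88.4 s
v_surface = L / t̄ = 51.3 / 88.4 = 0.5803 m/s
v_mean = 0.88 × 0.5803 = 0.5107 m/s
Q = A × v_mean = 11.3 × 0.5107 = 5.771 m³/s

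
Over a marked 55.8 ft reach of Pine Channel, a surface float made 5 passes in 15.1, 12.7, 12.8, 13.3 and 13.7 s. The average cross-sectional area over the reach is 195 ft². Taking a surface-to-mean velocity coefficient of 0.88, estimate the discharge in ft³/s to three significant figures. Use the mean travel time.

t̄ = (15.1 + 12.7 + 12.8 + 13.3 + 13.7) / 5 = 13.52 s
v_surface = L / t̄ = 55.8 / 13.52 = 4.127 ft/s
v_mean = 0.88 × 4.127 = 3.632 ft/s
Q = A × v_mean = 195 × 3.632 = 708.2 ft³/s

708 ft³/s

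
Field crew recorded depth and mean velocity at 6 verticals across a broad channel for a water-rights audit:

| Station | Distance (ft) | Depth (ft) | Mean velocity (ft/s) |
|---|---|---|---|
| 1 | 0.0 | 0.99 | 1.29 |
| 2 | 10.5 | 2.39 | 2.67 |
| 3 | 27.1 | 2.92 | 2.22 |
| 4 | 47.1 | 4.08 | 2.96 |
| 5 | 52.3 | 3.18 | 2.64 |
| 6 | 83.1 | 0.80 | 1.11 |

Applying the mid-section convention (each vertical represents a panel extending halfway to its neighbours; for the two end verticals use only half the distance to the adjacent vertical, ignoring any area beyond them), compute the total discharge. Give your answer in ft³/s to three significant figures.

529 ft³/s

w_1 = (10.5 − 0.0)/2 = 5.25 ft; q_1 = 1.29 × 0.99 × 5.25 = 6.705 ft³/s
w_2 = (27.1 − 0.0)/2 = 13.55 ft; q_2 = 2.67 × 2.39 × 13.55 = 86.47 ft³/s
w_3 = (47.1 − 10.5)/2 = 18.3 ft; q_3 = 2.22 × 2.92 × 18.3 = 118.6 ft³/s
w_4 = (52.3 − 27.1)/2 = 12.6 ft; q_4 = 2.96 × 4.08 × 12.6 = 152.2 ft³/s
w_5 = (83.1 − 47.1)/2 = 18 ft; q_5 = 2.64 × 3.18 × 18 = 151.1 ft³/s
w_6 = (83.1 − 52.3)/2 = 15.4 ft; q_6 = 1.11 × 0.80 × 15.4 = 13.68 ft³/s
Q = Σ qᵢ = 528.8 ft³/s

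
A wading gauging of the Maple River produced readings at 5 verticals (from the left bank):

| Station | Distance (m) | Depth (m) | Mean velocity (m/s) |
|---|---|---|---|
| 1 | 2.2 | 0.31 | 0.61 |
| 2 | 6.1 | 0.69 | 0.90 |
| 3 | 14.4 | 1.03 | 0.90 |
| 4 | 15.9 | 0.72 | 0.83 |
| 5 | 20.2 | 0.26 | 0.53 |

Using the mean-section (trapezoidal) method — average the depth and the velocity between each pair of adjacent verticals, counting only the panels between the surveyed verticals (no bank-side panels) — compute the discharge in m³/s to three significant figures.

Panel 1-2: Δb = 3.9 m, d̄ = (0.31+0.69)/2 = 0.5, v̄ = (0.61+0.90)/2 = 0.755 → q = 3.9×0.5×0.755 = 1.472 m³/s
Panel 2-3: Δb = 8.3 m, d̄ = (0.69+1.03)/2 = 0.86, v̄ = (0.90+0.90)/2 = 0.9 → q = 8.3×0.86×0.9 = 6.424 m³/s
Panel 3-4: Δb = 1.5 m, d̄ = (1.03+0.72)/2 = 0.875, v̄ = (0.90+0.83)/2 = 0.865 → q = 1.5×0.875×0.865 = 1.135 m³/s
Panel 4-5: Δb = 4.3 m, d̄ = (0.72+0.26)/2 = 0.49, v̄ = (0.83+0.53)/2 = 0.68 → q = 4.3×0.49×0.68 = 1.433 m³/s
Q = Σ q = 10.46 m³/s

10.5 m³/s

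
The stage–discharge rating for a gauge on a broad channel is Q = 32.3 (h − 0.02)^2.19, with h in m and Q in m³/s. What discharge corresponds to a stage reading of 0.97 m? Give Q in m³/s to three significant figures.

28.9 m³/s

Q = 32.3 × (0.97 − 0.02)^2.19 = 32.3 × 0.95^2.19 = 28.87 m³/s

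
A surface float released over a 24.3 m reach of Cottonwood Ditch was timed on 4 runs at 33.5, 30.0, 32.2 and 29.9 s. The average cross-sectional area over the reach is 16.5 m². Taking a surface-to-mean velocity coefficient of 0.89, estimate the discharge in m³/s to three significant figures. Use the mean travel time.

t̄ = (33.5 + 30.0 + 32.2 + 29.9) / 4 = 31.4 s
v_surface = L / t̄ = 24.3 / 31.4 = 0.7739 m/s
v_mean = 0.89 × 0.7739 = 0.6888 m/s
Q = A × v_mean = 16.5 × 0.6888 = 11.36 m³/s

11.4 m³/s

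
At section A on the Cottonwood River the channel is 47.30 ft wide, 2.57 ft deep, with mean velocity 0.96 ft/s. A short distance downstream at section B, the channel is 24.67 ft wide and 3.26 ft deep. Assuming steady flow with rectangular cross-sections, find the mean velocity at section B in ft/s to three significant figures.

1.45 ft/s

Q = A₁V₁ = (47.30×2.57) × 0.96 = 116.7 ft³/s
A₂ = 24.67 × 3.26 = 80.42 ft²
V₂ = Q/A₂ = 116.7/80.42 = 1.451 ft/s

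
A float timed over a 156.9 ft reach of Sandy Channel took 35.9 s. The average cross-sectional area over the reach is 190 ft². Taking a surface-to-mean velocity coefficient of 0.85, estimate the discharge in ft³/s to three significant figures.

v_surface = L / t̄ = 156.9 / 35.9 = 4.370 ft/s
v_mean = 0.85 × 4.370 = 3.715 ft/s
Q = A × v_mean = 190 × 3.715 = 705.8 ft³/s

706 ft³/s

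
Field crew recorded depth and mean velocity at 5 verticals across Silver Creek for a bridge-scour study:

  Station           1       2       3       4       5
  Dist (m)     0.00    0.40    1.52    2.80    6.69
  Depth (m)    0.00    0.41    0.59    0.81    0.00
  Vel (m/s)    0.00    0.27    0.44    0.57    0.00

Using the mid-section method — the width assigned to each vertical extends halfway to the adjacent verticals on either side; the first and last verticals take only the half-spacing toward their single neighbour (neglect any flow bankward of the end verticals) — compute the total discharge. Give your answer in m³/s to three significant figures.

w_2 = (1.52 − 0.00)/2 = 0.76 m; q_2 = 0.27 × 0.41 × 0.76 = 0.08413 m³/s
w_3 = (2.80 − 0.40)/2 = 1.2 m; q_3 = 0.44 × 0.59 × 1.2 = 0.3115 m³/s
w_4 = (6.69 − 1.52)/2 = 2.585 m; q_4 = 0.57 × 0.81 × 2.585 = 1.193 m³/s
Stations 1, 5 contribute zero (depth or velocity is 0).
Q = Σ qᵢ = 1.589 m³/s

1.59 m³/s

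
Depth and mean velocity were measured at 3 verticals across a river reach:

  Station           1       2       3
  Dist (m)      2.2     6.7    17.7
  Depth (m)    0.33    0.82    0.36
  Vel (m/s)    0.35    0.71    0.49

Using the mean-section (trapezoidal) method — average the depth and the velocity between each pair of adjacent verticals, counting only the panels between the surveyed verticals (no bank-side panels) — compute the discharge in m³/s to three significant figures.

Panel 1-2: Δb = 4.5 m, d̄ = (0.33+0.82)/2 = 0.575, v̄ = (0.35+0.71)/2 = 0.53 → q = 4.5×0.575×0.53 = 1.371 m³/s
Panel 2-3: Δb = 11 m, d̄ = (0.82+0.36)/2 = 0.59, v̄ = (0.71+0.49)/2 = 0.6 → q = 11×0.59×0.6 = 3.894 m³/s
Q = Σ q = 5.265 m³/s

5.27 m³/s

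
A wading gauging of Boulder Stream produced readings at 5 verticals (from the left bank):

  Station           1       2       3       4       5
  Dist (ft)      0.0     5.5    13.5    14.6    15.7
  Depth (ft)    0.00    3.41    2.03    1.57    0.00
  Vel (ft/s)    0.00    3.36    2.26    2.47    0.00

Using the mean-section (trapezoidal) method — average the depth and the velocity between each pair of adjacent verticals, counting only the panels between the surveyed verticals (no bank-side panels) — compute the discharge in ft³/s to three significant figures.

Panel 1-2: Δb = 5.5 ft, d̄ = (0.00+3.41)/2 = 1.705, v̄ = (0.00+3.36)/2 = 1.68 → q = 5.5×1.705×1.68 = 15.75 ft³/s
Panel 2-3: Δb = 8 ft, d̄ = (3.41+2.03)/2 = 2.72, v̄ = (3.36+2.26)/2 = 2.81 → q = 8×2.72×2.81 = 61.15 ft³/s
Panel 3-4: Δb = 1.1 ft, d̄ = (2.03+1.57)/2 = 1.8, v̄ = (2.26+2.47)/2 = 2.365 → q = 1.1×1.8×2.365 = 4.683 ft³/s
Panel 4-5: Δb = 1.1 ft, d̄ = (1.57+0.00)/2 = 0.785, v̄ = (2.47+0.00)/2 = 1.235 → q = 1.1×0.785×1.235 = 1.066 ft³/s
Q = Σ q = 82.65 ft³/s

82.6 ft³/s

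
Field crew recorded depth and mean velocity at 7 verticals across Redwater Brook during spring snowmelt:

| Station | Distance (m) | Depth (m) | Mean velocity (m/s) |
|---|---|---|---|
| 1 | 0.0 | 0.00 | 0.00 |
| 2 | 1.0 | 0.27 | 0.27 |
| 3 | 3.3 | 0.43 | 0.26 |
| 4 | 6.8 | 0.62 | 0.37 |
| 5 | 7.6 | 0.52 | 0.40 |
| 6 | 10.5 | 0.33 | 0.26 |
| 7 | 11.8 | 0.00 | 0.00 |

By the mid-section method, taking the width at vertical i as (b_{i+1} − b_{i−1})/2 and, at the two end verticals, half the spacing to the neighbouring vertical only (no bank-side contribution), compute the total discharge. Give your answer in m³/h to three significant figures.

w_2 = (3.3 − 0.0)/2 = 1.65 m; q_2 = 0.27 × 0.27 × 1.65 = 0.1203 m³/s
w_3 = (6.8 − 1.0)/2 = 2.9 m; q_3 = 0.26 × 0.43 × 2.9 = 0.3242 m³/s
w_4 = (7.6 − 3.3)/2 = 2.15 m; q_4 = 0.37 × 0.62 × 2.15 = 0.4932 m³/s
w_5 = (10.5 − 6.8)/2 = 1.85 m; q_5 = 0.40 × 0.52 × 1.85 = 0.3848 m³/s
w_6 = (11.8 − 7.6)/2 = 2.1 m; q_6 = 0.26 × 0.33 × 2.1 = 0.1802 m³/s
Stations 1, 7 contribute zero (depth or velocity is 0).
Q = Σ qᵢ = 1.503 m³/s
= 1.503 × 3600 = 5410 m³/h

5410 m³/h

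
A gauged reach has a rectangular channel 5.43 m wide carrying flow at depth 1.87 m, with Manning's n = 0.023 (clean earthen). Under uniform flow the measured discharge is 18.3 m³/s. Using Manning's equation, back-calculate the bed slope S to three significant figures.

A = b·y = 5.43 × 1.87 = 10.15 m²
P = b + 2y = 5.43 + 2×1.87 = 9.170 m
R = A/P = 10.15/9.170 = 1.107 m
S = (Q·n / (1·A·R^(2/3)))² = (18.3×0.023 / (1×10.15×1.070))² = 0.001500

0.00150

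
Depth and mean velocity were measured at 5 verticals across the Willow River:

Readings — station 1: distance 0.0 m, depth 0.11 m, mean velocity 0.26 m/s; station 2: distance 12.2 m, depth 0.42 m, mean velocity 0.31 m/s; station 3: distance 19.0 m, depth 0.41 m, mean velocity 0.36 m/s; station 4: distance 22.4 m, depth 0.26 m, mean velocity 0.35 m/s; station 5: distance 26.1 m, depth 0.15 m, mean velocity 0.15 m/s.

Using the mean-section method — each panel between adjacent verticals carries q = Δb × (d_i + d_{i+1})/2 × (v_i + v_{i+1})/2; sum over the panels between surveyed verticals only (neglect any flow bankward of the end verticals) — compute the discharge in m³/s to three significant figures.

Panel 1-2: Δb = 12.2 m, d̄ = (0.11+0.42)/2 = 0.265, v̄ = (0.26+0.31)/2 = 0.285 → q = 12.2×0.265×0.285 = 0.9214 m³/s
Panel 2-3: Δb = 6.8 m, d̄ = (0.42+0.41)/2 = 0.415, v̄ = (0.31+0.36)/2 = 0.335 → q = 6.8×0.415×0.335 = 0.9454 m³/s
Panel 3-4: Δb = 3.4 m, d̄ = (0.41+0.26)/2 = 0.335, v̄ = (0.36+0.35)/2 = 0.355 → q = 3.4×0.335×0.355 = 0.4043 m³/s
Panel 4-5: Δb = 3.7 m, d̄ = (0.26+0.15)/2 = 0.205, v̄ = (0.35+0.15)/2 = 0.25 → q = 3.7×0.205×0.25 = 0.1896 m³/s
Q = Σ q = 2.461 m³/s

2.46 m³/s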